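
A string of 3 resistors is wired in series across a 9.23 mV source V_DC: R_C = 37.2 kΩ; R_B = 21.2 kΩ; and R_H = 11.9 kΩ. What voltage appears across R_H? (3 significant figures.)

V ≈ 1.56 mV

Series total: ΣR = 37.2 + 21.2 + 11.9 = 70.30 kΩ.
V = V_DC · R/ΣR = 9.23 × 0.1693 = 1.562 mV.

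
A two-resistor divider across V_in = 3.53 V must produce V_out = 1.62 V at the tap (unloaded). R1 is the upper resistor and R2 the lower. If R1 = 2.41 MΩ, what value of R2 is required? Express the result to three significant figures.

V_out/V_in = R2/(R1+R2) = 0.4589.
Rearranging, R2 = R1·k/(1−k) = 2.41 × 0.8482 = 2.044 MΩ.

R2 ≈ 2.04 MΩ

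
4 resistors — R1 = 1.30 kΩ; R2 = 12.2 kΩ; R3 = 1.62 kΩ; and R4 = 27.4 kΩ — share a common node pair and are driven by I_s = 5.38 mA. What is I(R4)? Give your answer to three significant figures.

I ≈ 0.130 mA

Total conductance ΣG = 1/1.30 + 1/12.2 + 1/1.62 + 1/27.4 = 1.505 (units of 1/kΩ).
By the current-divider rule, I = I_s · G_k/ΣG = 5.38 × 0.02425 = 0.1305 mA.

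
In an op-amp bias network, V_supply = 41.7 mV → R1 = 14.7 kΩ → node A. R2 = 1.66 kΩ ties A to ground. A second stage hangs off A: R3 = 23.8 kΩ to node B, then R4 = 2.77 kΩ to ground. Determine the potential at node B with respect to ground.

Looking into the second stage from A: R3 + R4 = 26.57 kΩ appears in parallel with R2.
R2 ‖ (R3+R4) = 1.562 kΩ.
First divider: V_A = V_supply · 1.562/(14.7 + 1.562) = 4.006 mV.
Then the unloaded second divider: V_B = V_A × R4/(R3+R4) = 4.006 × 0.1043 = 0.4177 mV.

V_B ≈ 0.418 mV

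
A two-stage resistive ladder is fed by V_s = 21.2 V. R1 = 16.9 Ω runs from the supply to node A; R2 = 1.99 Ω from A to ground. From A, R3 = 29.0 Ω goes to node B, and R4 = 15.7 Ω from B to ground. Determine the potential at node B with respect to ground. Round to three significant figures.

V_B ≈ 0.754 V

The second stage (R3 + R4 = 44.70 Ω) loads node A in parallel with R2.
Effective lower resistance at A: R2 ‖ 44.70 = 1.905 Ω.
V_A = 21.2 × 1.905/(16.9 + 1.905) = 2.148 V.
Then the unloaded second divider: V_B = V_A × R4/(R3+R4) = 2.148 × 0.3512 = 0.7544 V.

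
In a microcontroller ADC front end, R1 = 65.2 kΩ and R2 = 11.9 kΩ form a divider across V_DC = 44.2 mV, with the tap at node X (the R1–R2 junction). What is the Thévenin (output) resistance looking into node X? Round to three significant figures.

With V_DC suppressed (replaced by a short), R_th = R1 ‖ R2 = (65.20 × 11.9)/(65.20 + 11.9) = 10.06 kΩ.

R_th ≈ 10.1 kΩ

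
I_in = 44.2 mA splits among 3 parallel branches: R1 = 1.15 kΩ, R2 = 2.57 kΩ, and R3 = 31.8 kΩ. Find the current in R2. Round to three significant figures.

ΣG = 1/1.15 + 1/2.57 + 1/31.8 = 1.290.
Current divider: I(R2) = I_in · G_k/ΣG = 44.2 × (0.3891/1.290) = 44.2 × 0.3016 = 13.33 mA.

I ≈ 13.3 mA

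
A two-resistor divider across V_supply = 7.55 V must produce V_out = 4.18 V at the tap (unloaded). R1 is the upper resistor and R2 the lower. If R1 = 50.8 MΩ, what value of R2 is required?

R2 ≈ 63.0 MΩ

V_out/V_supply = R2/(R1+R2) = 0.5536.
So R2 = R1 · V_out/(V_supply − V_out) = 50.8 × 4.18/(7.55 − 4.18) = 50.8 × 1.240 = 63.01 MΩ.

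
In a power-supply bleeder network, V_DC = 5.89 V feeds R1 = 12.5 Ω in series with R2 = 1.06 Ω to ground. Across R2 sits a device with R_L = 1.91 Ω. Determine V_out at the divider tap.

The load sits in parallel with R2, giving an effective lower resistance R2' = R2·R_L/(R2+R_L) = 0.6817 Ω.
Now apply the divider: V_out = 5.89 × 0.05171 = 0.3046 V.
(Unloaded it would be 0.460 V; the load pulls it down.)

V_out ≈ 0.305 V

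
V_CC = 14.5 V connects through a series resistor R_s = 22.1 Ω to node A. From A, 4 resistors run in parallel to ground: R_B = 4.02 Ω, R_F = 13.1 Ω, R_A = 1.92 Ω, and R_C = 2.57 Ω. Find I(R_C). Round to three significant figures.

I ≈ 0.199 A

Parallel bank: R_p = 1/(1/4.02 + 1/13.1 + 1/1.92 + 1/2.57) = 0.8097 Ω.
V_A by voltage divider: V_A = 14.5 × 0.8097/(22.1 + 0.8097) = 0.5125 V.
Branch current I = V_A/R_C = 0.5125/2.57 = 0.1994 A.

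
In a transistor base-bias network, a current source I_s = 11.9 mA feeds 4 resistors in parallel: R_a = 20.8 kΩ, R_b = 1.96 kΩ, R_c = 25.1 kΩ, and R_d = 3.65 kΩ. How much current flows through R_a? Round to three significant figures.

I ≈ 0.656 mA

Conductances: ΣG = 1/20.8 + 1/1.96 + 1/25.1 + 1/3.65 = 0.8721 (1/kΩ).
By the current-divider rule, I = I_s · G_k/ΣG = 11.9 × 0.05513 = 0.6560 mA.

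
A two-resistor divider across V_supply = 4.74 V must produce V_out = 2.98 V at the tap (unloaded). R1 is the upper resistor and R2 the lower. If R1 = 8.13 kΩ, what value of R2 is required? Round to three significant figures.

V_out/V_supply = R2/(R1+R2) = 0.6287.
So R2 = R1 · V_out/(V_supply − V_out) = 8.13 × 2.98/(4.74 − 2.98) = 8.13 × 1.693 = 13.77 kΩ.

R2 ≈ 13.8 kΩ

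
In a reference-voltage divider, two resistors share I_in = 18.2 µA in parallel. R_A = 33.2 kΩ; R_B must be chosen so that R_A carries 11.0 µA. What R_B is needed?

R_B ≈ 50.7 kΩ

Two-branch current divider: I_A = I_in · R_B/(R_A + R_B).
11.0/18.2 = R_B/(R_A + R_B) → R_B = R_A · (0.6044)/(1 − 0.6044) = 33.2 × 1.528 = 50.72 kΩ.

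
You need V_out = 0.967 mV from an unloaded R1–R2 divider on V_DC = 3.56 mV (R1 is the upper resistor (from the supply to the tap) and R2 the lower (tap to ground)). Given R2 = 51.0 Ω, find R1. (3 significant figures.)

V_out/V_DC = R2/(R1+R2) = 0.2716.
R1 = R2·(1/k − 1) = 51.0 × 2.681 = 136.8 Ω.

R1 ≈ 137 Ω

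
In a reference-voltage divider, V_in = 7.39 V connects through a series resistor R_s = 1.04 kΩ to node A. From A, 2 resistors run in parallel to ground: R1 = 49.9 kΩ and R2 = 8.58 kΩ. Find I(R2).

Combine the parallel branches: R_p = (1/49.9 + 1/8.58)⁻¹ = 7.321 kΩ.
V_A by voltage divider: V_A = 7.39 × 7.321/(1.04 + 7.321) = 6.471 V.
I(R2) = V_A / R2 = 6.471/8.58 = 0.7542 mA.

I ≈ 0.754 mA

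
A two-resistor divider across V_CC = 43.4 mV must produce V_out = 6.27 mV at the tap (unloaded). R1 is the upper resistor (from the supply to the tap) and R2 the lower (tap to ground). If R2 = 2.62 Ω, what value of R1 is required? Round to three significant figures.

V_out/V_CC = R2/(R1+R2) = 0.1445.
So R1 = R2 · (V_CC/V_out − 1) = 2.62 × (43.4/6.27 − 1) = 2.62 × 5.922 = 15.52 Ω.

R1 ≈ 15.5 Ω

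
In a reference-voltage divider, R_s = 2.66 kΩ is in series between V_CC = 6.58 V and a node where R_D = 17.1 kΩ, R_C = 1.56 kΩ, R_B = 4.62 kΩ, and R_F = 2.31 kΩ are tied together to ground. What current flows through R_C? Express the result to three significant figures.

I ≈ 0.919 mA

Equivalent of the parallel group: R_p = 0.7414 kΩ.
V_A = 6.58 × 0.7414/3.401 = 1.434 V.
I(R_C) = V_A / R_C = 1.434/1.56 = 0.9194 mA.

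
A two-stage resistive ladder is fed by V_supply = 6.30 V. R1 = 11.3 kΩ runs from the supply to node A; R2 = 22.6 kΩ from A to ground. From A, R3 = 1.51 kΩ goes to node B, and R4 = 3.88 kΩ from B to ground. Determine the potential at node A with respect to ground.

V_A ≈ 1.75 V

The second stage (R3 + R4 = 5.390 kΩ) loads node A in parallel with R2.
R2 ‖ (R3+R4) = 4.352 kΩ.
First divider: V_A = V_supply · 4.352/(11.3 + 4.352) = 1.752 V.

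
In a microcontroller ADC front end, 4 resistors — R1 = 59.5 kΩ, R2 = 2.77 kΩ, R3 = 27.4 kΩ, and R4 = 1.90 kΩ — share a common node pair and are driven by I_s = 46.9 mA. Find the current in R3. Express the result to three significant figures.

I ≈ 1.82 mA

Total conductance ΣG = 1/59.5 + 1/2.77 + 1/27.4 + 1/1.90 = 0.9406 (units of 1/kΩ).
By the current-divider rule, I = I_s · G_k/ΣG = 46.9 × 0.03880 = 1.820 mA.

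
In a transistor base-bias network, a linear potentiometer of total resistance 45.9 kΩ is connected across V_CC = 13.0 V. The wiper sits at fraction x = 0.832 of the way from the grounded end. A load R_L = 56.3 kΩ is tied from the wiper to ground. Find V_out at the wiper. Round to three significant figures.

Lower segment x·R_p = 38.19 kΩ; upper segment (1−x)·R_p = 7.711 kΩ.
R_L loads the lower segment: effective lower R = 22.75 kΩ.
V_out = 13.0 × 22.75/(7.711 + 22.75) = 9.710 V.

V_out ≈ 9.71 V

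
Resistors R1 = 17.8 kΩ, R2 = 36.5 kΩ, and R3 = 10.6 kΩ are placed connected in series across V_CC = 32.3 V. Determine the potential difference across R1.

V ≈ 8.86 V

Total series resistance ΣR = 17.8 + 36.5 + 10.6 = 64.90 kΩ.
By the voltage-divider rule, V = 32.3 × 17.80/64.90 = 8.859 V.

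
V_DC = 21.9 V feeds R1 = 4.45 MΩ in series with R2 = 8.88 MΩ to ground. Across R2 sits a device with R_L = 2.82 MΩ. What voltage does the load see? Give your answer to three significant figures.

V_out ≈ 7.11 V

First combine the lower leg with the load: R2 ‖ R_L = 2.140 MΩ.
Then V_out = V_DC · R2'/(R1 + R2') = 21.9 × 2.140/6.590 = 7.112 V.
(Unloaded it would be 14.6 V; the load pulls it down.)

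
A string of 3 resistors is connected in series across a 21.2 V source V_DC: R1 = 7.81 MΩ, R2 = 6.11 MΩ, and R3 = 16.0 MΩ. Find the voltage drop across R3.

V ≈ 11.3 V

Series total: ΣR = 7.81 + 6.11 + 16.0 = 29.92 MΩ.
V = V_DC · R/ΣR = 21.2 × 0.5348 = 11.34 V.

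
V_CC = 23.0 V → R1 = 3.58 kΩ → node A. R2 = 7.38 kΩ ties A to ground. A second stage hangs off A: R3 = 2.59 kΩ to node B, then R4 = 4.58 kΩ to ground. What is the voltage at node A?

V_A ≈ 11.6 V

The second stage (R3 + R4 = 7.170 kΩ) loads node A in parallel with R2.
Effective lower resistance at A: R2 ‖ 7.170 = 3.637 kΩ.
First divider: V_A = V_CC · 3.637/(3.58 + 3.637) = 11.59 V.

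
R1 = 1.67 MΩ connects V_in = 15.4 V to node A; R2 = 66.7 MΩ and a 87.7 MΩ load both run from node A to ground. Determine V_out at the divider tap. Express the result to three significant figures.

The load sits in parallel with R2, giving an effective lower resistance R2' = R2·R_L/(R2+R_L) = 37.89 MΩ.
Then V_out = V_in · R2'/(R1 + R2') = 15.4 × 37.89/39.56 = 14.75 V.
(Unloaded it would be 15.0 V; the load pulls it down.)

V_out ≈ 14.7 V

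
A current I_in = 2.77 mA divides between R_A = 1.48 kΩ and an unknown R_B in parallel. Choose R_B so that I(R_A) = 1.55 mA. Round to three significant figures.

R_B ≈ 1.88 kΩ

The fraction through R_A equals R_B/(R_A+R_B).
With f = 0.5596, R_B = R_A · f/(1−f) = 1.48 × 1.270 = 1.880 kΩ.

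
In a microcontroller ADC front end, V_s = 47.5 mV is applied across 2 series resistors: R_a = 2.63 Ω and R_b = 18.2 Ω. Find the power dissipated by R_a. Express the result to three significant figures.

P ≈ 13.7 µW

Series current I = V_s/ΣR = 47.5/20.83 = 2.280 mA.
P(R_a) = I²·R_a = (2.280)² × 2.63 = 13.68 µW.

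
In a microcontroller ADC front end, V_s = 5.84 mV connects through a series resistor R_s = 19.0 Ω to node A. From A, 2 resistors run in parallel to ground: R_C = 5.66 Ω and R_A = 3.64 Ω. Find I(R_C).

I ≈ 0.108 mA

Equivalent of the parallel group: R_p = 2.215 Ω.
V_A by voltage divider: V_A = 5.84 × 2.215/(19.0 + 2.215) = 0.6098 mV.
Branch current I = V_A/R_C = 0.6098/5.66 = 0.1077 mA.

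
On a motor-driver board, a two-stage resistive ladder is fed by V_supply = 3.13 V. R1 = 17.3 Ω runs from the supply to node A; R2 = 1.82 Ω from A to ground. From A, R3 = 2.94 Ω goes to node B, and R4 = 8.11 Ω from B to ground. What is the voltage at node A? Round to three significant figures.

V_A ≈ 0.259 V

Node A sees R2 in parallel with the series input of stage 2, R3 + R4 = 11.05 Ω.
R2 ‖ (R3+R4) = 1.563 Ω.
V_A = 3.13 × 1.563/(17.3 + 1.563) = 0.2593 V.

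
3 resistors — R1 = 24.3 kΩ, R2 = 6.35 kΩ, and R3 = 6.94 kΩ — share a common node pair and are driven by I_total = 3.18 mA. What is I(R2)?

I ≈ 1.46 mA

ΣG = 1/24.3 + 1/6.35 + 1/6.94 = 0.3427.
R2 takes the fraction G_k/ΣG = 0.1575/0.3427 = 0.4595, so I = 3.18 × 0.4595 = 1.461 mA.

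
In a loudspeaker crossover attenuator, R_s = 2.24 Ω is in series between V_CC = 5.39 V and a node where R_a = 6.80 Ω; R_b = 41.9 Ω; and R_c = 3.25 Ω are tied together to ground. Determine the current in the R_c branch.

Equivalent of the parallel group: R_p = 2.089 Ω.
V_A by voltage divider: V_A = 5.39 × 2.089/(2.24 + 2.089) = 2.601 V.
I(R_c) = V_A / R_c = 2.601/3.25 = 0.8004 A.

I ≈ 0.800 A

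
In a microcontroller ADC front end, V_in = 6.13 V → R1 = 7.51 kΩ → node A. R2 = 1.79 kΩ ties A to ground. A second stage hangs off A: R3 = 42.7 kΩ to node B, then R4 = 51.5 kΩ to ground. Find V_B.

V_B ≈ 0.635 V

Looking into the second stage from A: R3 + R4 = 94.20 kΩ appears in parallel with R2.
R2 ‖ (R3+R4) = 1.757 kΩ.
V_A = 6.13 × 1.757/(7.51 + 1.757) = 1.162 V.
Stage 2 is unloaded, so V_B = V_A · R4/(R3+R4) = 1.162 × 51.5/94.20 = 0.6353 V.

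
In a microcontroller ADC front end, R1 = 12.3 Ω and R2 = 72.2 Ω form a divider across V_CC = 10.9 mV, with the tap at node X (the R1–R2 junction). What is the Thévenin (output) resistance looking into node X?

R_th ≈ 10.5 Ω

Looking into X with the source shorted: R_th = R1·R2/(R1+R2) = 12.30 × 72.2/84.50 = 10.51 Ω.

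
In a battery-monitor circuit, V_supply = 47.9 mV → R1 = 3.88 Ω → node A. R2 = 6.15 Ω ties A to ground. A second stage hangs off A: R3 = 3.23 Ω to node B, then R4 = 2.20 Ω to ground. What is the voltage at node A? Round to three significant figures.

V_A ≈ 20.4 mV

The second stage (R3 + R4 = 5.430 Ω) loads node A in parallel with R2.
R2 ‖ (R3+R4) = 2.884 Ω.
So V_A = 47.9 × 0.4264 = 20.42 mV.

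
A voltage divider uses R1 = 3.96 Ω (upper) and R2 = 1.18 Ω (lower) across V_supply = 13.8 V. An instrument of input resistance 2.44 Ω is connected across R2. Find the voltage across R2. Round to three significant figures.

The load sits in parallel with R2, giving an effective lower resistance R2' = R2·R_L/(R2+R_L) = 0.7954 Ω.
Then V_out = V_supply · R2'/(R1 + R2') = 13.8 × 0.7954/4.755 = 2.308 V.

V_out ≈ 2.31 V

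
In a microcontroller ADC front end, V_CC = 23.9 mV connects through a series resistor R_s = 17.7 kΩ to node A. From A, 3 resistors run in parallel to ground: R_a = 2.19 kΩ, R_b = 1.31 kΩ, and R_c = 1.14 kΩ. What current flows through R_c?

Equivalent of the parallel group: R_p = 0.4768 kΩ.
V_A = 23.9 × 0.4768/18.18 = 0.6270 mV.
I(R_c) = V_A / R_c = 0.6270/1.14 = 0.5500 µA.
(Check via current divider: I_total = 1.315 µA; share G_k/ΣG = 0.4183 → same result.)

I ≈ 0.550 µA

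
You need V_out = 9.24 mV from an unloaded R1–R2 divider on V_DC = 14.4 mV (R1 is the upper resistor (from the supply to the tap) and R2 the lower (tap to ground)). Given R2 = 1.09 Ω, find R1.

The divider ratio is R2/(R1+R2) = 9.24/14.4 = 0.6417.
Rearranging, R1 = R2·(1−k)/k = 1.09 × 0.5584 = 0.6087 Ω.

R1 ≈ 0.609 Ω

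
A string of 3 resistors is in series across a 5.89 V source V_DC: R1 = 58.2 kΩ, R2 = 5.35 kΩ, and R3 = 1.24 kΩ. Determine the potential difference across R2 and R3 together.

ΣR = 58.2 + 5.35 + 1.24 = 64.79 kΩ.
R_{R2..R3} = 5.35 + 1.24 = 6.590 kΩ.
By the voltage-divider rule, V = 5.89 × 6.590/64.79 = 0.5991 V.

V ≈ 0.599 V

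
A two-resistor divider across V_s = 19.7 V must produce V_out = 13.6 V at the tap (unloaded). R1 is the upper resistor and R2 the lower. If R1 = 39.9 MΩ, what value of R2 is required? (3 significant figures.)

Required fraction k = V_out/V_s = 0.6904.
Rearranging, R2 = R1·k/(1−k) = 39.9 × 2.230 = 88.96 MΩ.

R2 ≈ 89.0 MΩ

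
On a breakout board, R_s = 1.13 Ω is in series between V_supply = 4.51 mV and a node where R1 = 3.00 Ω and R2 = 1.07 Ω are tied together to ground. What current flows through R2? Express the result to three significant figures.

Parallel bank: R_p = 1/(1/3.00 + 1/1.07) = 0.7887 Ω.
V_A by voltage divider: V_A = 4.51 × 0.7887/(1.13 + 0.7887) = 1.854 mV.
Branch current I = V_A/R2 = 1.854/1.07 = 1.733 mA.

I ≈ 1.73 mA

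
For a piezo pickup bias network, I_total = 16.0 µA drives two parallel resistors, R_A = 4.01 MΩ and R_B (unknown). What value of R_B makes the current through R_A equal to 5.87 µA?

R_B ≈ 2.32 MΩ

Two-branch current divider: I_A = I_total · R_B/(R_A + R_B).
5.87/16.0 = R_B/(R_A + R_B) → R_B = R_A · (0.3669)/(1 − 0.3669) = 4.01 × 0.5795 = 2.324 MΩ.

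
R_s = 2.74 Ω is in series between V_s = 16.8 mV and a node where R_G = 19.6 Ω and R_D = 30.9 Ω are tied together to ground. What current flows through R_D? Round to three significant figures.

Parallel bank: R_p = 1/(1/19.6 + 1/30.9) = 11.99 Ω.
Node voltage V_A = V_s · R_p/(R_s + R_p) = 16.8 × 0.8140 = 13.68 mV.
Branch current I = V_A/R_D = 13.68/30.9 = 0.4426 mA.
(Check via current divider: I_total = 1.140 mA; share G_k/ΣG = 0.3881 → same result.)

I ≈ 0.443 mA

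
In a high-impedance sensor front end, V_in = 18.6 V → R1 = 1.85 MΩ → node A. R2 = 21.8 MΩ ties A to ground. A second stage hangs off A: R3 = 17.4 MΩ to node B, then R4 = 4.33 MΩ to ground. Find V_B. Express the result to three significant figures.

Node A sees R2 in parallel with the series input of stage 2, R3 + R4 = 21.73 MΩ.
R2 ‖ (R3+R4) = 10.88 MΩ.
First divider: V_A = V_in · 10.88/(1.85 + 10.88) = 15.90 V.
V_B = V_A × 0.1993 = 3.168 V.

V_B ≈ 3.17 V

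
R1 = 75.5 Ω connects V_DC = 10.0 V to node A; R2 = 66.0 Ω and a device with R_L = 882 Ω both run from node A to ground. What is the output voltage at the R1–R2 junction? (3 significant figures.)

The load sits in parallel with R2, giving an effective lower resistance R2' = R2·R_L/(R2+R_L) = 61.41 Ω.
Then V_out = V_DC · R2'/(R1 + R2') = 10.0 × 61.41/136.9 = 4.485 V.
(Unloaded it would be 4.66 V; the load pulls it down.)

V_out ≈ 4.49 V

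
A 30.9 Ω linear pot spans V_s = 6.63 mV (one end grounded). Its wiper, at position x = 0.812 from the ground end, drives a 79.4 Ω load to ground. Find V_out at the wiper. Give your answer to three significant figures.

V_out ≈ 5.08 mV

The pot divides into 5.809 Ω above the wiper and 25.09 Ω below.
R_L loads the lower segment: effective lower R = 19.07 Ω.
V_out = 6.63 × 19.07/(5.809 + 19.07) = 5.082 mV.
(Unloaded: V_out = x·V_s = 5.38 mV.)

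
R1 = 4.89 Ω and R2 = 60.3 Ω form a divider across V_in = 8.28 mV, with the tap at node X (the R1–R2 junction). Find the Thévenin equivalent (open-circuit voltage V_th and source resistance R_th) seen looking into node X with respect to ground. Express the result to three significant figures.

V_th ≈ 7.66 mV, R_th ≈ 4.52 Ω

With X open, the divider is unloaded: V_th = 8.28 × 60.3/65.19 = 7.659 mV.
With V_in suppressed (replaced by a short), R_th = R1 ‖ R2 = (4.890 × 60.3)/(4.890 + 60.3) = 4.523 Ω.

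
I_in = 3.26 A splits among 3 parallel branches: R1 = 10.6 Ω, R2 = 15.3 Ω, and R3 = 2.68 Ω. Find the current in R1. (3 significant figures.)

I ≈ 0.577 A

ΣG = 1/10.6 + 1/15.3 + 1/2.68 = 0.5328.
R1 takes the fraction G_k/ΣG = 0.09434/0.5328 = 0.1771, so I = 3.26 × 0.1771 = 0.5772 A.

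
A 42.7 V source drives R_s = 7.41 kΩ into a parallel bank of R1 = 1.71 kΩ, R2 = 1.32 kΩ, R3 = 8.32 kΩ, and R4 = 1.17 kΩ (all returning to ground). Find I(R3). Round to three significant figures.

Equivalent of the parallel group: R_p = 0.4315 kΩ.
V_A by voltage divider: V_A = 42.7 × 0.4315/(7.41 + 0.4315) = 2.350 V.
Branch current I = V_A/R3 = 2.350/8.32 = 0.2824 mA.
(Check via current divider: I_total = 5.445 mA; share G_k/ΣG = 0.05187 → same result.)

I ≈ 0.282 mA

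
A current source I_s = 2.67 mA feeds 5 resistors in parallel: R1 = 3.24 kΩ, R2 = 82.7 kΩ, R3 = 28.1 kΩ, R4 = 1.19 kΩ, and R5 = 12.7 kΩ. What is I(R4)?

I ≈ 1.76 mA

Conductances: ΣG = 1/3.24 + 1/82.7 + 1/28.1 + 1/1.19 + 1/12.7 = 1.275 (1/kΩ).
By the current-divider rule, I = I_s · G_k/ΣG = 2.67 × 0.6589 = 1.759 mA.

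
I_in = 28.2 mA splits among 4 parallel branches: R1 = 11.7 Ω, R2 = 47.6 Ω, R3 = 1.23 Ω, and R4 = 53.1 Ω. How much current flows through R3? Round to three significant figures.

Conductances: ΣG = 1/11.7 + 1/47.6 + 1/1.23 + 1/53.1 = 0.9383 (1/Ω).
Current divider: I(R3) = I_in · G_k/ΣG = 28.2 × (0.8130/0.9383) = 28.2 × 0.8665 = 24.43 mA.

I ≈ 24.4 mA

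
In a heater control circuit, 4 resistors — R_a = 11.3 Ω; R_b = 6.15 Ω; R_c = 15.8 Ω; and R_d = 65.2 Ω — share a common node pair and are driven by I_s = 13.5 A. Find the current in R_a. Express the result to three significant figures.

Total conductance ΣG = 1/11.3 + 1/6.15 + 1/15.8 + 1/65.2 = 0.3297 (units of 1/Ω).
By the current-divider rule, I = I_s · G_k/ΣG = 13.5 × 0.2684 = 3.623 A.

I ≈ 3.62 A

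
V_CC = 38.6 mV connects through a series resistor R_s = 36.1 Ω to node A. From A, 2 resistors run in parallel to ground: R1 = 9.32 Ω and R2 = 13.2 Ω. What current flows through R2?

I ≈ 0.384 mA

Parallel bank: R_p = 1/(1/9.32 + 1/13.2) = 5.463 Ω.
V_A = 38.6 × 5.463/41.56 = 5.073 mV.
Branch current I = V_A/R2 = 5.073/13.2 = 0.3844 mA.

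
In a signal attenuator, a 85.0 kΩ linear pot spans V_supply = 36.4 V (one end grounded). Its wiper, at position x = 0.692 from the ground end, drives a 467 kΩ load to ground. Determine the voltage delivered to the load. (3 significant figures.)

Lower segment x·R_p = 58.82 kΩ; upper segment (1−x)·R_p = 26.18 kΩ.
R_L loads the lower segment: effective lower R = 52.24 kΩ.
Then V_out = V_supply · 52.24/(26.18 + 52.24) = 24.25 V.
(Unloaded: V_out = x·V_supply = 25.2 V.)

V_out ≈ 24.2 V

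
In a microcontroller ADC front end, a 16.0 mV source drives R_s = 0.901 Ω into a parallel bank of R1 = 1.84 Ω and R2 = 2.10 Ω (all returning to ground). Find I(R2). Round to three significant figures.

I ≈ 3.97 mA

Equivalent of the parallel group: R_p = 0.9807 Ω.
V_A = 16.0 × 0.9807/1.882 = 8.339 mV.
Branch current I = V_A/R2 = 8.339/2.10 = 3.971 mA.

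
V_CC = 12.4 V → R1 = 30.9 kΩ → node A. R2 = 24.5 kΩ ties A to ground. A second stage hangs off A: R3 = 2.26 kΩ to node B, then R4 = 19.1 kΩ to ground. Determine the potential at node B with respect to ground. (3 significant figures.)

V_B ≈ 2.99 V

The second stage (R3 + R4 = 21.36 kΩ) loads node A in parallel with R2.
Effective lower resistance at A: R2 ‖ 21.36 = 11.41 kΩ.
So V_A = 12.4 × 0.2697 = 3.344 V.
Then the unloaded second divider: V_B = V_A × R4/(R3+R4) = 3.344 × 0.8942 = 2.990 V.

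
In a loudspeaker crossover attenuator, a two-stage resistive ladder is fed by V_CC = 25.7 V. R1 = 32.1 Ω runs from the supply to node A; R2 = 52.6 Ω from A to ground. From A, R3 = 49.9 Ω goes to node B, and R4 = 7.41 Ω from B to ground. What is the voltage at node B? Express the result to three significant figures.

V_B ≈ 1.53 V

The second stage (R3 + R4 = 57.31 Ω) loads node A in parallel with R2.
Effective lower resistance at A: R2 ‖ 57.31 = 27.43 Ω.
V_A = 25.7 × 27.43/(32.1 + 27.43) = 11.84 V.
V_B = V_A × 0.1293 = 1.531 V.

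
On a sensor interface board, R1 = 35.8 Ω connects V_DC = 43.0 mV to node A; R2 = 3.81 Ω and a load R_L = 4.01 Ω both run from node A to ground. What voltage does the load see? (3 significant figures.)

R2 ‖ R_L = (3.81 × 4.01)/(3.81 + 4.01) = 1.954 Ω.
Voltage divider with the loaded lower leg: V_out = 43.0 × 1.954/(35.8 + 1.954) = 43.0 × 0.05175 = 2.225 mV.
(Unloaded it would be 4.14 mV; the load pulls it down.)

V_out ≈ 2.23 mV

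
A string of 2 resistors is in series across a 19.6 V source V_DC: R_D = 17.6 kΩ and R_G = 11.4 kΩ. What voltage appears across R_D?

ΣR = 17.6 + 11.4 = 29.00 kΩ.
V = V_DC · R/ΣR = 19.6 × 0.6069 = 11.90 V.

V ≈ 11.9 V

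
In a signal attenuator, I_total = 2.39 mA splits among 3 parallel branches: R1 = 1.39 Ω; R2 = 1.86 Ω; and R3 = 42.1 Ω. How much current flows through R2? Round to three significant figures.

Conductances: ΣG = 1/1.39 + 1/1.86 + 1/42.1 = 1.281 (1/Ω).
R2 takes the fraction G_k/ΣG = 0.5376/1.281 = 0.4198, so I = 2.39 × 0.4198 = 1.003 mA.

I ≈ 1.00 mA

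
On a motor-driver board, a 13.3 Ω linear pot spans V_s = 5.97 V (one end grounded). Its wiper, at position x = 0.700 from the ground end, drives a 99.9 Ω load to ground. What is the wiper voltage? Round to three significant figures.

V_out ≈ 4.07 V

The pot divides into 3.990 Ω above the wiper and 9.310 Ω below.
(x·R_p) ‖ R_L = 8.516 Ω.
Then V_out = V_s · 8.516/(3.990 + 8.516) = 4.065 V.
(Unloaded: V_out = x·V_s = 4.18 V.)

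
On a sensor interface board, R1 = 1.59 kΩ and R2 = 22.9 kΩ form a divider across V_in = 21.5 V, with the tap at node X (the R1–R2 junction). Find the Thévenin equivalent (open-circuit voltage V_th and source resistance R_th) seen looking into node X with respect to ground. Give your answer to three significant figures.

V_th is the unloaded tap voltage: V_in · R2/(R1+R2) = 21.5 × 0.9351 = 20.10 V.
Zeroing V_in shorts the top of R1 to ground, so R_th = R1 ‖ R2 = 1.487 kΩ.

V_th ≈ 20.1 V, R_th ≈ 1.49 kΩ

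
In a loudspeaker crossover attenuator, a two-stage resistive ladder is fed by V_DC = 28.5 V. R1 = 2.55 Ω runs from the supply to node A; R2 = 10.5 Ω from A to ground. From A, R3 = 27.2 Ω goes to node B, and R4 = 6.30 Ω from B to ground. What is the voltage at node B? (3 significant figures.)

Node A sees R2 in parallel with the series input of stage 2, R3 + R4 = 33.50 Ω.
R2 ‖ (R3+R4) = 7.994 Ω.
V_A = 28.5 × 7.994/(2.55 + 7.994) = 21.61 V.
Then the unloaded second divider: V_B = V_A × R4/(R3+R4) = 21.61 × 0.1881 = 4.064 V.

V_B ≈ 4.06 V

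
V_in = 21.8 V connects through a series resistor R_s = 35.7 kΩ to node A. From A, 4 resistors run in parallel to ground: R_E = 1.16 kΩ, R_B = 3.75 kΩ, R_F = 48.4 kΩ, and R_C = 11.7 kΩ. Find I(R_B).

Parallel bank: R_p = 1/(1/1.16 + 1/3.75 + 1/48.4 + 1/11.7) = 0.8098 kΩ.
Node voltage V_A = V_in · R_p/(R_s + R_p) = 21.8 × 0.02218 = 0.4835 V.
Branch current I = V_A/R_B = 0.4835/3.75 = 0.1289 mA.
(Equivalently: I_total = 0.5971 mA, then current-divider fraction G_k/ΣG = 0.2159.)

I ≈ 0.129 mA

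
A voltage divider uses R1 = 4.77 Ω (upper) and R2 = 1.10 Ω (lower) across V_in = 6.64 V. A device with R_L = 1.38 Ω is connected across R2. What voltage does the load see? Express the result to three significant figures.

V_out ≈ 0.755 V

R2 ‖ R_L = (1.10 × 1.38)/(1.10 + 1.38) = 0.6121 Ω.
Then V_out = V_in · R2'/(R1 + R2') = 6.64 × 0.6121/5.382 = 0.7552 V.
(Unloaded it would be 1.24 V; the load pulls it down.)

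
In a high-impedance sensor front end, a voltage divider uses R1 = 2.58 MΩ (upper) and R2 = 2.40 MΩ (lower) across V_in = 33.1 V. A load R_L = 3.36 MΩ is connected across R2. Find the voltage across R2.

V_out ≈ 11.6 V

First combine the lower leg with the load: R2 ‖ R_L = 1.400 MΩ.
Then V_out = V_in · R2'/(R1 + R2') = 33.1 × 1.400/3.980 = 11.64 V.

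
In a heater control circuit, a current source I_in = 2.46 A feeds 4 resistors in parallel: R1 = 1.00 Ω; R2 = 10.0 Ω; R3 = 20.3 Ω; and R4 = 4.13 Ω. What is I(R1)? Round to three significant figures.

I ≈ 1.77 A

Total conductance ΣG = 1/1.00 + 1/10.0 + 1/20.3 + 1/4.13 = 1.391 (units of 1/Ω).
R1 takes the fraction G_k/ΣG = 1.000/1.391 = 0.7187, so I = 2.46 × 0.7187 = 1.768 A.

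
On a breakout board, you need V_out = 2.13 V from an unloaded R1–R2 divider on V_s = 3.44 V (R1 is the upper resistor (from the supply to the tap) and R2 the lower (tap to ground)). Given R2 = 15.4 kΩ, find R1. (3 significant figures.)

Required fraction k = V_out/V_s = 0.6192.
Rearranging, R1 = R2·(1−k)/k = 15.4 × 0.6150 = 9.471 kΩ.

R1 ≈ 9.47 kΩ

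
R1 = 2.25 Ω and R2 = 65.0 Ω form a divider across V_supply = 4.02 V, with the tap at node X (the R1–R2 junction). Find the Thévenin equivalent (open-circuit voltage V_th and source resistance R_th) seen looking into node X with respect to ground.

With X open, the divider is unloaded: V_th = 4.02 × 65.0/67.25 = 3.886 V.
Looking into X with the source shorted: R_th = R1·R2/(R1+R2) = 2.250 × 65.0/67.25 = 2.175 Ω.

V_th ≈ 3.89 V, R_th ≈ 2.17 Ω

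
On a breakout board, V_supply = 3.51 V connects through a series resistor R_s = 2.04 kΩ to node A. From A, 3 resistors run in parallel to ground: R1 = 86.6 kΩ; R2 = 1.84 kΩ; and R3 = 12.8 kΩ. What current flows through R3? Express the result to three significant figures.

I ≈ 0.120 mA

Equivalent of the parallel group: R_p = 1.579 kΩ.
Node voltage V_A = V_supply · R_p/(R_s + R_p) = 3.51 × 0.4364 = 1.532 V.
I(R3) = V_A / R3 = 1.532/12.8 = 0.1197 mA.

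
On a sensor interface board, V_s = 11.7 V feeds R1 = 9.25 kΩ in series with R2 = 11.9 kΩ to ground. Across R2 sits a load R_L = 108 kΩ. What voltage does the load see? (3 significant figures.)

R2 ‖ R_L = (11.9 × 108)/(11.9 + 108) = 10.72 kΩ.
Voltage divider with the loaded lower leg: V_out = 11.7 × 10.72/(9.25 + 10.72) = 11.7 × 0.5368 = 6.280 V.

V_out ≈ 6.28 V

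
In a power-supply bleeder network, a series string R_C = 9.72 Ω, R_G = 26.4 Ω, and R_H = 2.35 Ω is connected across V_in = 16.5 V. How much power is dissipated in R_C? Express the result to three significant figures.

Series current I = V_in/ΣR = 16.5/38.47 = 0.4289 A.
P = I²R = 0.1840 × 9.72 = 1.788 W.

P ≈ 1.79 W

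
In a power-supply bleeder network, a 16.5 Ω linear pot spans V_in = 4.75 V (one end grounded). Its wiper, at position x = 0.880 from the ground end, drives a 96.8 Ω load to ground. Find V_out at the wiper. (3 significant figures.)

Split the track: R_lower = x·R_p = 14.52 Ω, R_upper = (1−x)·R_p = 1.980 Ω.
(x·R_p) ‖ R_L = 12.63 Ω.
V_out = 4.75 × 12.63/(1.980 + 12.63) = 4.106 V.
(Unloaded: V_out = x·V_in = 4.18 V.)

V_out ≈ 4.11 V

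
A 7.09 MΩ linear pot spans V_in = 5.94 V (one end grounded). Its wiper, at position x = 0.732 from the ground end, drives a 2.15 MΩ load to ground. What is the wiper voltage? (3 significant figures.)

The pot divides into 1.900 MΩ above the wiper and 5.190 MΩ below.
R_L loads the lower segment: effective lower R = 1.520 MΩ.
Loaded-divider output: V_out = 5.94 × 0.4445 = 2.640 V.
(Unloaded: V_out = x·V_in = 4.35 V.)

V_out ≈ 2.64 V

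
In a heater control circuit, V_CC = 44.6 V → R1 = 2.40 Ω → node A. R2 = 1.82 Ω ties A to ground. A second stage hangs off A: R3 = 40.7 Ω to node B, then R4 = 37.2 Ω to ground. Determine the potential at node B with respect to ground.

V_B ≈ 9.06 V

Node A sees R2 in parallel with the series input of stage 2, R3 + R4 = 77.90 Ω.
R2 ‖ (R3+R4) = 1.778 Ω.
First divider: V_A = V_CC · 1.778/(2.40 + 1.778) = 18.98 V.
V_B = V_A × 0.4775 = 9.065 V.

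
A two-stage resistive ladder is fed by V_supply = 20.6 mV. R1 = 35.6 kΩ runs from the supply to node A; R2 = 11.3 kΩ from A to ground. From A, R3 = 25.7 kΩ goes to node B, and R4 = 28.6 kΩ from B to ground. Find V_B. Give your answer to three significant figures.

V_B ≈ 2.26 mV

The second stage (R3 + R4 = 54.30 kΩ) loads node A in parallel with R2.
Effective lower resistance at A: R2 ‖ 54.30 = 9.354 kΩ.
V_A = 20.6 × 9.354/(35.6 + 9.354) = 4.286 mV.
Stage 2 is unloaded, so V_B = V_A · R4/(R3+R4) = 4.286 × 28.6/54.30 = 2.258 mV.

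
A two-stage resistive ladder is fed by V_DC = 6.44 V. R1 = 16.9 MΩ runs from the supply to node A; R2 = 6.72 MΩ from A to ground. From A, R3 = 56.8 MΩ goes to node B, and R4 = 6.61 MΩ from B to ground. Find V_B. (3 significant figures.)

Looking into the second stage from A: R3 + R4 = 63.41 MΩ appears in parallel with R2.
Effective lower resistance at A: R2 ‖ 63.41 = 6.076 MΩ.
So V_A = 6.44 × 0.2645 = 1.703 V.
Then the unloaded second divider: V_B = V_A × R4/(R3+R4) = 1.703 × 0.1042 = 0.1775 V.

V_B ≈ 0.178 V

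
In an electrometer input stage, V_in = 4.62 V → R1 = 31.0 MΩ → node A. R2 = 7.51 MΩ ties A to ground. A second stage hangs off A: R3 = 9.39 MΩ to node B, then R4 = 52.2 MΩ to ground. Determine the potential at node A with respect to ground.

Looking into the second stage from A: R3 + R4 = 61.59 MΩ appears in parallel with R2.
Effective lower resistance at A: R2 ‖ 61.59 = 6.694 MΩ.
First divider: V_A = V_in · 6.694/(31.0 + 6.694) = 0.8204 V.

V_A ≈ 0.820 V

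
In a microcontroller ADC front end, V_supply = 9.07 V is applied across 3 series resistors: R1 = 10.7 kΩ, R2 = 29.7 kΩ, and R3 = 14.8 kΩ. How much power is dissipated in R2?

P ≈ 0.802 mW

The common current is I = 9.07/55.20 = 0.1643 mA.
P(R2) = I²·R2 = (0.1643)² × 29.7 = 0.8018 mW.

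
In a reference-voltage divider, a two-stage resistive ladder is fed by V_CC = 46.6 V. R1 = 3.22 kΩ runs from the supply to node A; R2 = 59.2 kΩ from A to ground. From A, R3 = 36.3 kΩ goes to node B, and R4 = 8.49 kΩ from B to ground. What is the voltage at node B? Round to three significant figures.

V_B ≈ 7.84 V

The second stage (R3 + R4 = 44.79 kΩ) loads node A in parallel with R2.
Effective lower resistance at A: R2 ‖ 44.79 = 25.50 kΩ.
So V_A = 46.6 × 0.8879 = 41.38 V.
V_B = V_A × 0.1896 = 7.843 V.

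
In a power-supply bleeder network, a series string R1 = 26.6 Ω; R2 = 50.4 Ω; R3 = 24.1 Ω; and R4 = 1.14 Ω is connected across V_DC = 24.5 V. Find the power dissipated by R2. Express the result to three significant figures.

ΣR = 102.2 Ω → I = 24.5/102.2 = 0.2396 A.
V(R2) = I·R = 12.08 V; P = V·I = 12.08 × 0.2396 = 2.894 W.

P ≈ 2.89 W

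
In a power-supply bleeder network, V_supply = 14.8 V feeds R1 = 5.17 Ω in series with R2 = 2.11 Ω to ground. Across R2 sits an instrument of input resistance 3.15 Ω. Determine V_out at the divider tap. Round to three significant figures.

The load sits in parallel with R2, giving an effective lower resistance R2' = R2·R_L/(R2+R_L) = 1.264 Ω.
Now apply the divider: V_out = 14.8 × 0.1964 = 2.907 V.
(Unloaded it would be 4.29 V; the load pulls it down.)

V_out ≈ 2.91 V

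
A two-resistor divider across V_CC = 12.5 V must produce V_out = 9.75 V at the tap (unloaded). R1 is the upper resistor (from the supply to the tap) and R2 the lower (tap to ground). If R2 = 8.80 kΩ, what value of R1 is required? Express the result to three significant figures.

V_out/V_CC = R2/(R1+R2) = 0.7800.
Rearranging, R1 = R2·(1−k)/k = 8.80 × 0.2821 = 2.482 kΩ.

R1 ≈ 2.48 kΩ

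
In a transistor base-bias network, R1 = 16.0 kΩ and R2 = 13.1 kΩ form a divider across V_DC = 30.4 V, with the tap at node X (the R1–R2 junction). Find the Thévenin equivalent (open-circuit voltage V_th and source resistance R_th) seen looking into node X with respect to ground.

V_th ≈ 13.7 V, R_th ≈ 7.20 kΩ

Open-circuit (no load on X): V_th = V_DC · R2/(R1 + R2) = 30.4 × 13.1/(16.00 + 13.1) = 13.69 V.
Zeroing V_DC shorts the top of R1 to ground, so R_th = R1 ‖ R2 = 7.203 kΩ.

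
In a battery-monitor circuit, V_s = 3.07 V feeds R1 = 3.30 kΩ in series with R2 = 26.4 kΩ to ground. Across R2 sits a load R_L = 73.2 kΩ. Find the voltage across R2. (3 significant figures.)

V_out ≈ 2.62 V

First combine the lower leg with the load: R2 ‖ R_L = 19.40 kΩ.
Now apply the divider: V_out = 3.07 × 0.8546 = 2.624 V.
(Unloaded it would be 2.73 V; the load pulls it down.)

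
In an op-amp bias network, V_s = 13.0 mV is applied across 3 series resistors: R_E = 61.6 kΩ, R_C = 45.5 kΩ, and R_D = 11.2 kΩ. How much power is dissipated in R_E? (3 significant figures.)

P ≈ 0.744 nW

The common current is I = 13.0/118.3 = 0.1099 µA.
P = I²R = 0.01208 × 61.6 = 0.7439 nW.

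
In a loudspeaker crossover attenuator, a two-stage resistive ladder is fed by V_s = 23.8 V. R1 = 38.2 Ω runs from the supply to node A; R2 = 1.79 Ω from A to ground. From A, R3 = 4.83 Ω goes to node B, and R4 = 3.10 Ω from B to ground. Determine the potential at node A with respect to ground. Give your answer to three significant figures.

V_A ≈ 0.876 V

Node A sees R2 in parallel with the series input of stage 2, R3 + R4 = 7.930 Ω.
R2 ‖ (R3+R4) = 1.460 Ω.
V_A = 23.8 × 1.460/(38.2 + 1.460) = 0.8764 V.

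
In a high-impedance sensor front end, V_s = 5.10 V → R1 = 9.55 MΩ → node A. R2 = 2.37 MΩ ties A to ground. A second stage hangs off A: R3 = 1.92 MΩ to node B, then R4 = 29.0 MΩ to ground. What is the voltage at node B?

V_B ≈ 0.896 V

Node A sees R2 in parallel with the series input of stage 2, R3 + R4 = 30.92 MΩ.
R2 ‖ (R3+R4) = 2.201 MΩ.
V_A = 5.10 × 2.201/(9.55 + 2.201) = 0.9553 V.
V_B = V_A × 0.9379 = 0.8960 V.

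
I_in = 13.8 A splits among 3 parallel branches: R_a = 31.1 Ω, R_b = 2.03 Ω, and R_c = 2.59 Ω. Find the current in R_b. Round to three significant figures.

I ≈ 7.46 A

Total conductance ΣG = 1/31.1 + 1/2.03 + 1/2.59 = 0.9109 (units of 1/Ω).
Current divider: I(R_b) = I_in · G_k/ΣG = 13.8 × (0.4926/0.9109) = 13.8 × 0.5408 = 7.463 A.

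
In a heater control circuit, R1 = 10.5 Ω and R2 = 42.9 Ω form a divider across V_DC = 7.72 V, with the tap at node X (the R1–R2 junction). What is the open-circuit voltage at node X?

V_th ≈ 6.20 V

With X open, the divider is unloaded: V_th = 7.72 × 42.9/53.40 = 6.202 V.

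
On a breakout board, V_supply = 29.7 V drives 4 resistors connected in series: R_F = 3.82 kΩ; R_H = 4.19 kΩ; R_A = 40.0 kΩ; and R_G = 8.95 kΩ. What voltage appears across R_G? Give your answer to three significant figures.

V ≈ 4.67 V

ΣR = 3.82 + 4.19 + 40.0 + 8.95 = 56.96 kΩ.
Voltage divider: V = V_supply · (8.950 / 56.96) = 29.7 × 0.1571 = 4.667 V.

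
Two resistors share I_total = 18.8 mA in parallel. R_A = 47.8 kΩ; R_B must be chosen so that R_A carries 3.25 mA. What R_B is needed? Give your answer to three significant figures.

In a two-way split, I_A/I_total = R_B/(R_A + R_B).
3.25/18.8 = R_B/(R_A + R_B) → R_B = R_A · (0.1729)/(1 − 0.1729) = 47.8 × 0.2090 = 9.990 kΩ.

R_B ≈ 9.99 kΩ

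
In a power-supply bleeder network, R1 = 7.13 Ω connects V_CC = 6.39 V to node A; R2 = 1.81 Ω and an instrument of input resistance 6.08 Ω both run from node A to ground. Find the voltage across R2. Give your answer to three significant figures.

First combine the lower leg with the load: R2 ‖ R_L = 1.395 Ω.
Then V_out = V_CC · R2'/(R1 + R2') = 6.39 × 1.395/8.525 = 1.045 V.
(Unloaded it would be 1.29 V; the load pulls it down.)

V_out ≈ 1.05 V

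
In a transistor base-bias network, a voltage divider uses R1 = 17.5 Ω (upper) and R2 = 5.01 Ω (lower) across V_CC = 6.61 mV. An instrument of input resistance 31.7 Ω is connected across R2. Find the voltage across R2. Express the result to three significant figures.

R2 ‖ R_L = (5.01 × 31.7)/(5.01 + 31.7) = 4.326 Ω.
Now apply the divider: V_out = 6.61 × 0.1982 = 1.310 mV.
(Unloaded it would be 1.47 mV; the load pulls it down.)

V_out ≈ 1.31 mV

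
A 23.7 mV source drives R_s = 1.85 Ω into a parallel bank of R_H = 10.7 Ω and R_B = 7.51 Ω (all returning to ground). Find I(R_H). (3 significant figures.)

I ≈ 1.56 mA

Combine the parallel branches: R_p = (1/10.7 + 1/7.51)⁻¹ = 4.413 Ω.
V_A = 23.7 × 4.413/6.263 = 16.70 mV.
Branch current I = V_A/R_H = 16.70/10.7 = 1.561 mA.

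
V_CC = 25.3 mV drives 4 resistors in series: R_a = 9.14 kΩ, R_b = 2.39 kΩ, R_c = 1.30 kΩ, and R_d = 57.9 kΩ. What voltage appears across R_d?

V ≈ 20.7 mV

Series total: ΣR = 9.14 + 2.39 + 1.30 + 57.9 = 70.73 kΩ.
Voltage divider: V = V_CC · (57.90 / 70.73) = 25.3 × 0.8186 = 20.71 mV.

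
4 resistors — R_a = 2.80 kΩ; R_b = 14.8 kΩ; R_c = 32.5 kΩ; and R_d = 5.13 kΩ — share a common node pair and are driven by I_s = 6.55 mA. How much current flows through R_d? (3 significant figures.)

ΣG = 1/2.80 + 1/14.8 + 1/32.5 + 1/5.13 = 0.6504.
Current divider: I(R_d) = I_s · G_k/ΣG = 6.55 × (0.1949/0.6504) = 6.55 × 0.2997 = 1.963 mA.

I ≈ 1.96 mA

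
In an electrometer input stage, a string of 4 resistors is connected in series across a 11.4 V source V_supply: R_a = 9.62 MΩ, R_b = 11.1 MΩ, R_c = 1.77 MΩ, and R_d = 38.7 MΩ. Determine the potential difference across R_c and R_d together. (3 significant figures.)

V ≈ 7.54 V

Series total: ΣR = 9.62 + 11.1 + 1.77 + 38.7 = 61.19 MΩ.
R_{R_c..R_d} = 1.77 + 38.7 = 40.47 MΩ.
Voltage divider: V = V_supply · (40.47 / 61.19) = 11.4 × 0.6614 = 7.540 V.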